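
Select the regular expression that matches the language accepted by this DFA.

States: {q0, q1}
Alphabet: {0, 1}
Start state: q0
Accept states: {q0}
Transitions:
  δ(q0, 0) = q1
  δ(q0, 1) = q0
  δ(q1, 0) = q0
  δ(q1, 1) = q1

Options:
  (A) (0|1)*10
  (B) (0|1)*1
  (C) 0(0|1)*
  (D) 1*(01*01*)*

Check each option against the DFA on short strings; one disagreement eliminates an option:
  (A) (0|1)*10: on ε the DFA stays in q0 and accepts (q0 ∈ Accept), but the regex does not match it → eliminate
  (B) (0|1)*1: on ε the DFA stays in q0 and accepts (q0 ∈ Accept), but the regex does not match it → eliminate
  (C) 0(0|1)*: on ε the DFA stays in q0 and accepts (q0 ∈ Accept), but the regex does not match it → eliminate
  (D) 1*(01*01*)*: agrees with the DFA on every string of length ≤ 6
Only (D) is consistent with the DFA.
(D) 1*(01*01*)*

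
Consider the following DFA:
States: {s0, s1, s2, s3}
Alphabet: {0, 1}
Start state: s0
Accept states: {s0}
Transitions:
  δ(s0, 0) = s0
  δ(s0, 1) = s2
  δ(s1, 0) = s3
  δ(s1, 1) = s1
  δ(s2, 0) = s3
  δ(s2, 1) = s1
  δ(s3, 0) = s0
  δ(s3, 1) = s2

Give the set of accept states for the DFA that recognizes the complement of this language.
Complement accept states = All states \ Original accept states
= {s0, s1, s2, s3} \ {s0}
{s1, s2, s3}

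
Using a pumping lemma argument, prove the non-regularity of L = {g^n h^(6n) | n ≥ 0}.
Assume L is regular with pumping length p. Idea: pumping the g-block breaks the 1:6 ratio.
Choose s = g^p h^(6p) (length 7p ≥ p). By the pumping lemma, s = xyz with |xy| ≤ p, |y| > 0, so y = g^k with k ≥ 1. Then xy²z = g^(p+k) h^(6p). For this to be in L we would need 6p = 6(p+k), i.e. 6k = 0, contradicting k ≥ 1. So xy²z ∉ L.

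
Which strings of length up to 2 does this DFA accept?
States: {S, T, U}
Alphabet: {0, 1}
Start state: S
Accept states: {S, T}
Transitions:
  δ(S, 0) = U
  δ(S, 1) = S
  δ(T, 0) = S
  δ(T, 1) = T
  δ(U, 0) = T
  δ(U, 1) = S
ε, 1, 00, 01, 11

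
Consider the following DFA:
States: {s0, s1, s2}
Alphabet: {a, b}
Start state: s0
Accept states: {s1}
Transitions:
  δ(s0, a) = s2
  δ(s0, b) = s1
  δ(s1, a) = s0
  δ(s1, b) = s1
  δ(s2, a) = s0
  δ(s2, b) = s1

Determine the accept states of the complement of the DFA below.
Complement accept states = All states \ Original accept states
= {s0, s1, s2} \ {s1}
{s0, s2}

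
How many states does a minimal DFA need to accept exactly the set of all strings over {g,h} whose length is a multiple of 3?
By Myhill–Nerode, count the distinguishable equivalence classes: three classes — length mod 3.
3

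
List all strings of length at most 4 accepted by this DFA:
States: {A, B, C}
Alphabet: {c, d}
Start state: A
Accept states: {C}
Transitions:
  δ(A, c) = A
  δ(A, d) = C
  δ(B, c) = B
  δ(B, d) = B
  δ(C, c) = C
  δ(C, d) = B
d, cd, dc, ccd, cdc, dcc, cccd, ccdc, cdcc, dccc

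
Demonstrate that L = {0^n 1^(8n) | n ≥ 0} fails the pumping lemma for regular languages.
Assume L is regular with pumping length p. Idea: pumping the 0-block breaks the 1:8 ratio.
Choose s = 0^p 1^(8p) (length 9p ≥ p). By the pumping lemma, s = xyz with |xy| ≤ p, |y| > 0, so y = 0^k with k ≥ 1. Then xy²z = 0^(p+k) 1^(8p). For this to be in L we would need 8p = 8(p+k), i.e. 8k = 0, contradicting k ≥ 1. So xy²z ∉ L.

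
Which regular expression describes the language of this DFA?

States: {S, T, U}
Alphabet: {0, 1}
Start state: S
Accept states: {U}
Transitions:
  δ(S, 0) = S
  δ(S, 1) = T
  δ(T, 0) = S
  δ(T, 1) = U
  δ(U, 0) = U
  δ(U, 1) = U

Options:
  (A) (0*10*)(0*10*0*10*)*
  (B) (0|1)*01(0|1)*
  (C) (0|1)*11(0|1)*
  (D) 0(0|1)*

Check each option against the DFA on short strings; one disagreement eliminates an option:
  (A) (0*10*)(0*10*0*10*)*: on '1' the DFA goes S → T and rejects (T ∉ Accept), but the regex matches it → eliminate
  (B) (0|1)*01(0|1)*: on '01' the DFA goes S → S → T and rejects (T ∉ Accept), but the regex matches it → eliminate
  (C) (0|1)*11(0|1)*: agrees with the DFA on every string of length ≤ 6
  (D) 0(0|1)*: on '0' the DFA goes S → S and rejects (S ∉ Accept), but the regex matches it → eliminate
Only (C) is consistent with the DFA.
(C) (0|1)*11(0|1)*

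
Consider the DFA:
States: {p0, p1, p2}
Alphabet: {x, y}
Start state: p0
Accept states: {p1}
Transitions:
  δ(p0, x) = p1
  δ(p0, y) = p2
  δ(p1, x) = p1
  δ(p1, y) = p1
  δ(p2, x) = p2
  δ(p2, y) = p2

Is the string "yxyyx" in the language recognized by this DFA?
Processing string "yxyyx":
  p0 --y--> p2
  p2 --x--> p2
  p2 --y--> p2
  p2 --y--> p2
  p2 --x--> p2
Final state: p2
Accept states: {p1}
No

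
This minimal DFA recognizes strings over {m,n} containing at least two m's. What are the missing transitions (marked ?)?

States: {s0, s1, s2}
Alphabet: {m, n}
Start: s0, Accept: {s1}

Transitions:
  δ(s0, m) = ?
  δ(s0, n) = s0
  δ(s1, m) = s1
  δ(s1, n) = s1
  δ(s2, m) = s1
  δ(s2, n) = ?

From the language and accept set, identify what each state tracks — s0: zero m's seen; s1: ≥ two m's seen; s2: one m seen.
Each missing δ(q, a) is the state matching the new tracked value after reading a.
δ(s0, m) = s2; δ(s2, n) = s2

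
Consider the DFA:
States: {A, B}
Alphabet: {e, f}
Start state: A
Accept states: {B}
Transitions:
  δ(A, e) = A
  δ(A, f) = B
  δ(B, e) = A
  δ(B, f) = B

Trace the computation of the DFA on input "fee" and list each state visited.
read 'f': A → B
  read 'e': B → A
  read 'e': A → A
A -> B -> A -> A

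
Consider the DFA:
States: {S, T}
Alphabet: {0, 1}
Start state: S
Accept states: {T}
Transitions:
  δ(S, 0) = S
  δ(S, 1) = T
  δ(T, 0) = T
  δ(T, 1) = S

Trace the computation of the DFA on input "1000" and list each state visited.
read '1': S → T
  read '0': T → T
  read '0': T → T
  read '0': T → T
S -> T -> T -> T -> T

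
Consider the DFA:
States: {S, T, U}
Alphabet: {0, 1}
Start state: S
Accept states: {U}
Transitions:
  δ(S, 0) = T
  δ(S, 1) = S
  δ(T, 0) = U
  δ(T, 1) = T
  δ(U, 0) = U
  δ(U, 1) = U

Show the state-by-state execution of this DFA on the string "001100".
read '0': S → T
  read '0': T → U
  read '1': U → U
  read '1': U → U
  read '0': U → U
  read '0': U → U
S -> T -> U -> U -> U -> U -> U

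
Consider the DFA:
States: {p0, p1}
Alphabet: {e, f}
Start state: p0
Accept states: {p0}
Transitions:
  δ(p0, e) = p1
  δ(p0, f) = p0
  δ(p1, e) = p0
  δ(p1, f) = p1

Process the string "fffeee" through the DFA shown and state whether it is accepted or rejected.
Processing string "fffeee":
  p0 --f--> p0
  p0 --f--> p0
  p0 --f--> p0
  p0 --e--> p1
  p1 --e--> p0
  p0 --e--> p1
Final state: p1
Accept states: {p0}
No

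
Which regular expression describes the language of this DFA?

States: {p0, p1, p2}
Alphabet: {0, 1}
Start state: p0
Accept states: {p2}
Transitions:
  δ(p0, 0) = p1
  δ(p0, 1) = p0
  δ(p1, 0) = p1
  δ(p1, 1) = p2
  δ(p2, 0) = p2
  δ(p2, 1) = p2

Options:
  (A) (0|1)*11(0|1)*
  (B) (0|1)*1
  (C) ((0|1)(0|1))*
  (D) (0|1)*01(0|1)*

Check each option against the DFA on short strings; one disagreement eliminates an option:
  (A) (0|1)*11(0|1)*: on '01' the DFA goes p0 → p1 → p2 and accepts (p2 ∈ Accept), but the regex does not match it → eliminate
  (B) (0|1)*1: on '1' the DFA goes p0 → p0 and rejects (p0 ∉ Accept), but the regex matches it → eliminate
  (C) ((0|1)(0|1))*: on ε the DFA stays in p0 and rejects (p0 ∉ Accept), but the regex matches it → eliminate
  (D) (0|1)*01(0|1)*: agrees with the DFA on every string of length ≤ 6
Only (D) is consistent with the DFA.
(D) (0|1)*01(0|1)*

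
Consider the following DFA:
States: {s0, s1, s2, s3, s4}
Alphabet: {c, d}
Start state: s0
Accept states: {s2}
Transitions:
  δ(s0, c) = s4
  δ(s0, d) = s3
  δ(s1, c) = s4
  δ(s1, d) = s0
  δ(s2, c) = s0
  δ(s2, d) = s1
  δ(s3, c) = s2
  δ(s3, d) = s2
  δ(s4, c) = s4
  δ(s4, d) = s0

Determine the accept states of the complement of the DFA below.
Complement accept states = All states \ Original accept states
= {s0, s1, s2, s3, s4} \ {s2}
{s0, s1, s3, s4}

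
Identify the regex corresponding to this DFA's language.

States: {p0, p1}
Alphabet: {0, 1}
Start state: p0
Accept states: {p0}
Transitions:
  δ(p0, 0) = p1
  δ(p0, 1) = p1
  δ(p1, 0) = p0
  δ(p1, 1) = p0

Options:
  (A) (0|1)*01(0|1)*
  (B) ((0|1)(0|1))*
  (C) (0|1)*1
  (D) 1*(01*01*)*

Check each option against the DFA on short strings; one disagreement eliminates an option:
  (A) (0|1)*01(0|1)*: on ε the DFA stays in p0 and accepts (p0 ∈ Accept), but the regex does not match it → eliminate
  (B) ((0|1)(0|1))*: agrees with the DFA on every string of length ≤ 6
  (C) (0|1)*1: on ε the DFA stays in p0 and accepts (p0 ∈ Accept), but the regex does not match it → eliminate
  (D) 1*(01*01*)*: on '1' the DFA goes p0 → p1 and rejects (p1 ∉ Accept), but the regex matches it → eliminate
Only (B) is consistent with the DFA.
(B) ((0|1)(0|1))*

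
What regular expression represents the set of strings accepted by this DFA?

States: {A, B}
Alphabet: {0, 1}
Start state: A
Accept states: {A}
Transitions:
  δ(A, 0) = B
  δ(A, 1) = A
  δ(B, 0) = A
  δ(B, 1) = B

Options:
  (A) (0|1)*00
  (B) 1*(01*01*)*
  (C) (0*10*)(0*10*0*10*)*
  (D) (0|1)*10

Check each option against the DFA on short strings; one disagreement eliminates an option:
  (A) (0|1)*00: on ε the DFA stays in A and accepts (A ∈ Accept), but the regex does not match it → eliminate
  (B) 1*(01*01*)*: agrees with the DFA on every string of length ≤ 6
  (C) (0*10*)(0*10*0*10*)*: on ε the DFA stays in A and accepts (A ∈ Accept), but the regex does not match it → eliminate
  (D) (0|1)*10: on ε the DFA stays in A and accepts (A ∈ Accept), but the regex does not match it → eliminate
Only (B) is consistent with the DFA.
(B) 1*(01*01*)*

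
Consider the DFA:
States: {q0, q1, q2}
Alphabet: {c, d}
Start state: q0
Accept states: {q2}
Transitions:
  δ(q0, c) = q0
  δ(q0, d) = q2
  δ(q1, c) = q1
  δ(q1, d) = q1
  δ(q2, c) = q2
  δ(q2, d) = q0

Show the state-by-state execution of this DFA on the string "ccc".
read 'c': q0 → q0
  read 'c': q0 → q0
  read 'c': q0 → q0
q0 -> q0 -> q0 -> q0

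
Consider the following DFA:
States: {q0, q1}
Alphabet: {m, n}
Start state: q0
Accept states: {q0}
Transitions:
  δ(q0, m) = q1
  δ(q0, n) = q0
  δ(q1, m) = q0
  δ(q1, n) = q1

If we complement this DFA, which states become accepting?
Complement accept states = All states \ Original accept states
= {q0, q1} \ {q0}
{q1}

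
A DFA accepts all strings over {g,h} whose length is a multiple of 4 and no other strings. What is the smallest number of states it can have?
By Myhill–Nerode, count the distinguishable equivalence classes: 4 classes — one per residue of the length mod 4; class i is distinguished from class j by any string of length (4 − i) mod 4.
4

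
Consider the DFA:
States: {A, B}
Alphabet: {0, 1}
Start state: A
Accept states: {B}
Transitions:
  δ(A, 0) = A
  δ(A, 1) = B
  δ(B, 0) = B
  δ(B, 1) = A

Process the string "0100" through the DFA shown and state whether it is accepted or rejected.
Processing string "0100":
  A --0--> A
  A --1--> B
  B --0--> B
  B --0--> B
Final state: B
Accept states: {B}
Yes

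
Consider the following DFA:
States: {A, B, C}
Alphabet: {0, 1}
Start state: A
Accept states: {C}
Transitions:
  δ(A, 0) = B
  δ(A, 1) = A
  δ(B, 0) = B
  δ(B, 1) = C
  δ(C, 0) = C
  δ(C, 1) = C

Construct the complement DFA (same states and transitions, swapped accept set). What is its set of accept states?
Complement accept states = All states \ Original accept states
= {A, B, C} \ {C}
{A, B}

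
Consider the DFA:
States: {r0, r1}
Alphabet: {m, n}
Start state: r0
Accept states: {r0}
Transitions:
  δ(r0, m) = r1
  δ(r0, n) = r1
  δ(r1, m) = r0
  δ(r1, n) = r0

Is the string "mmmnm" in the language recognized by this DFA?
Processing string "mmmnm":
  r0 --m--> r1
  r1 --m--> r0
  r0 --m--> r1
  r1 --n--> r0
  r0 --m--> r1
Final state: r1
Accept states: {r0}
No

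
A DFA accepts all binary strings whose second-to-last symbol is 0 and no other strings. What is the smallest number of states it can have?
By Myhill–Nerode, count the distinguishable equivalence classes: 2^2 = 4 classes — the DFA must remember the last 2 symbols read; every pair of distinct length-2 suffixes is distinguishable by some continuation.
4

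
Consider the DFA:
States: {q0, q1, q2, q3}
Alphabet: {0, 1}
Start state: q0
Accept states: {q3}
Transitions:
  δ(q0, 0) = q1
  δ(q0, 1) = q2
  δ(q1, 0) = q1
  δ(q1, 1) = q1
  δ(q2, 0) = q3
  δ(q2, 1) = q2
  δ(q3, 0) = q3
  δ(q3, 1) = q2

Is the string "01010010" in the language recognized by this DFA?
Processing string "01010010":
  q0 --0--> q1
  q1 --1--> q1
  q1 --0--> q1
  q1 --1--> q1
  q1 --0--> q1
  q1 --0--> q1
  q1 --1--> q1
  q1 --0--> q1
Final state: q1
Accept states: {q3}
No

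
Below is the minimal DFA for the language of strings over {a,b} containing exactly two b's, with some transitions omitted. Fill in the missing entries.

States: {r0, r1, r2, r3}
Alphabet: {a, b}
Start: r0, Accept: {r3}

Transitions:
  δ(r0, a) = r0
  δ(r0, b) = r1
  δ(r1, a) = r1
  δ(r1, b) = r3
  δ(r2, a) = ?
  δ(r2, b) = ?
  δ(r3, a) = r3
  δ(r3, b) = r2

From the language and accept set, identify what each state tracks — r0: zero b's; r1: one b; r2: ≥ three b's (dead); r3: two b's.
Each missing δ(q, a) is the state matching the new tracked value after reading a.
δ(r2, a) = r2; δ(r2, b) = r2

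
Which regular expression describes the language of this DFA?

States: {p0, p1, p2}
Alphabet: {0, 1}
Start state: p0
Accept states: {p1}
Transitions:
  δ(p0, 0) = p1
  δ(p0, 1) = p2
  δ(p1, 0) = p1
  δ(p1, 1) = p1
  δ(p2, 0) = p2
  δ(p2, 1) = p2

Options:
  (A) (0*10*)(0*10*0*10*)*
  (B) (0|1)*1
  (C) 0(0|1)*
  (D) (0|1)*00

Check each option against the DFA on short strings; one disagreement eliminates an option:
  (A) (0*10*)(0*10*0*10*)*: on '0' the DFA goes p0 → p1 and accepts (p1 ∈ Accept), but the regex does not match it → eliminate
  (B) (0|1)*1: on '0' the DFA goes p0 → p1 and accepts (p1 ∈ Accept), but the regex does not match it → eliminate
  (C) 0(0|1)*: agrees with the DFA on every string of length ≤ 6
  (D) (0|1)*00: on '0' the DFA goes p0 → p1 and accepts (p1 ∈ Accept), but the regex does not match it → eliminate
Only (C) is consistent with the DFA.
(C) 0(0|1)*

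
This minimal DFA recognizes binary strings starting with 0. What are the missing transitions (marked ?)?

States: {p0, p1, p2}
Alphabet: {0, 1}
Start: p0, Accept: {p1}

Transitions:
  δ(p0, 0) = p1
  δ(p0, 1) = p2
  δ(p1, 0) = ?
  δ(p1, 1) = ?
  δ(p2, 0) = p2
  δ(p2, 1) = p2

From the language and accept set, identify what each state tracks — p0: no input read; p1: started with 0; p2: started with 1 (dead).
Each missing δ(q, a) is the state matching the new tracked value after reading a.
δ(p1, 0) = p1; δ(p1, 1) = p1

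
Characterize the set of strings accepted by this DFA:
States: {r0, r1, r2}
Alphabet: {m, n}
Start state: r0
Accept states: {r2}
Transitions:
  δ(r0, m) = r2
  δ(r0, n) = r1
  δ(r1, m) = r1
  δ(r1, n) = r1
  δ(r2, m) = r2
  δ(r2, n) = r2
Testing a few strings:
  'm' → accept
  'nm' → reject
  'mm' → accept
  'nn' → reject
State roles: r0=no input read; r1=started with n (dead); r2=started with m
All strings over {m,n} starting with m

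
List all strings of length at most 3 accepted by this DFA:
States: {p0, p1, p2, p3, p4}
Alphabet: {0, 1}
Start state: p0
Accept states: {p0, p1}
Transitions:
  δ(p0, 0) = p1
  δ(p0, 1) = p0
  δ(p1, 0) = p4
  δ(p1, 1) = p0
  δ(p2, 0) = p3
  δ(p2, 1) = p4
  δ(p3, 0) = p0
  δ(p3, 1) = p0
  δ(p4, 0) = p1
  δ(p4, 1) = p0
ε, 0, 1, 01, 10, 11, 000, 001, 010, 011, 101, 110, 111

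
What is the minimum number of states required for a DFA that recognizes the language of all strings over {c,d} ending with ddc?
By Myhill–Nerode, count the distinguishable equivalence classes: 4 classes — one per longest suffix of the input that is a prefix of 'ddc' (lengths 0 through 3); only the length-3 class is accepting.
4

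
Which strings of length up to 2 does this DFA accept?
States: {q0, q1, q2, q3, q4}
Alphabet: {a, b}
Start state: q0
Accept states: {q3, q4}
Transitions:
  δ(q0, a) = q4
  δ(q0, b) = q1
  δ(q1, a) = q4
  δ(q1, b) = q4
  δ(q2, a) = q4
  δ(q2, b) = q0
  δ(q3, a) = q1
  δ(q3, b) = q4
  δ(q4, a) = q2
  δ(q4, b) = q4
a, ab, ba, bb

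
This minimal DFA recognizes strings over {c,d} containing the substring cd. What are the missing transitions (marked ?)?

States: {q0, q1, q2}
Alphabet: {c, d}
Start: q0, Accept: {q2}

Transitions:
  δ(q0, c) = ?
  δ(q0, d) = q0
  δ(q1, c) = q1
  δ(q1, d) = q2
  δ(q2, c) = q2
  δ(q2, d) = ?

From the language and accept set, identify what each state tracks — q0: no c seen yet; q1: seen a c, waiting for d; q2: substring cd seen.
Each missing δ(q, a) is the state matching the new tracked value after reading a.
δ(q0, c) = q1; δ(q2, d) = q2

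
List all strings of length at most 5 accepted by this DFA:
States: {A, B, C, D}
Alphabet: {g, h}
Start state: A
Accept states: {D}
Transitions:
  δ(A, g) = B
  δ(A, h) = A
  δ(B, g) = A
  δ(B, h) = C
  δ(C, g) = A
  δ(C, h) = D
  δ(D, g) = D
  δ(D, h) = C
ghh, ghhg, hghh, ggghh, ghhgg, ghhhh, hghhg, hhghh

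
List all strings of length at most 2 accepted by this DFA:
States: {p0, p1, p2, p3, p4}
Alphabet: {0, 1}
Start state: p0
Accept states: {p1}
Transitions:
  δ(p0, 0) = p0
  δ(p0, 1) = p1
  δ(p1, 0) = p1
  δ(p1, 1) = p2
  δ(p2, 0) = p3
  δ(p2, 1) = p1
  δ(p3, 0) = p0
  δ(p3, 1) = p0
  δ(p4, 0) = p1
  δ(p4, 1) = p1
1, 01, 10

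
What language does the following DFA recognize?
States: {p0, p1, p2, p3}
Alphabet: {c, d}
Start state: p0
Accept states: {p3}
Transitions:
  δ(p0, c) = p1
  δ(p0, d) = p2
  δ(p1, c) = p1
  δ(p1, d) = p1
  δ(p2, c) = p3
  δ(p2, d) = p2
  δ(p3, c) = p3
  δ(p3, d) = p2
Testing a few strings:
  'dc' → accept
  'dcd' → reject
  'ccdc' → reject
  'cdcd' → reject
State roles: p0=no input read; p1=started with c (dead); p2=started with d, last symbol d; p3=started with d, last symbol c
All strings over {c,d} that start with d and end with c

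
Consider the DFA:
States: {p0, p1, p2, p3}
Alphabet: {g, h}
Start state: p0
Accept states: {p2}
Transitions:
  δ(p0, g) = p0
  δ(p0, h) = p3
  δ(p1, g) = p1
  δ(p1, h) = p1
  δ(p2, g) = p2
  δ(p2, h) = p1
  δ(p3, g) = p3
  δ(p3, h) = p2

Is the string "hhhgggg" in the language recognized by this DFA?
Processing string "hhhgggg":
  p0 --h--> p3
  p3 --h--> p2
  p2 --h--> p1
  p1 --g--> p1
  p1 --g--> p1
  p1 --g--> p1
  p1 --g--> p1
Final state: p1
Accept states: {p2}
No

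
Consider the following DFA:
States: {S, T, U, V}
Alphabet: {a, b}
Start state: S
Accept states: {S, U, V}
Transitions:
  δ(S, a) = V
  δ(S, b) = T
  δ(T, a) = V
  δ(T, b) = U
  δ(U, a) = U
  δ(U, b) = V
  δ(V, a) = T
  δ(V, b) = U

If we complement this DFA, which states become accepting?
Complement accept states = All states \ Original accept states
= {S, T, U, V} \ {S, U, V}
{T}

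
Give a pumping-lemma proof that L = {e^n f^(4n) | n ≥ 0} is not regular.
Assume L is regular with pumping length p. Idea: pumping the e-block breaks the 1:4 ratio.
Choose s = e^p f^(4p) (length 5p ≥ p). By the pumping lemma, s = xyz with |xy| ≤ p, |y| > 0, so y = e^k with k ≥ 1. Then xy²z = e^(p+k) f^(4p). For this to be in L we would need 4p = 4(p+k), i.e. 4k = 0, contradicting k ≥ 1. So xy²z ∉ L.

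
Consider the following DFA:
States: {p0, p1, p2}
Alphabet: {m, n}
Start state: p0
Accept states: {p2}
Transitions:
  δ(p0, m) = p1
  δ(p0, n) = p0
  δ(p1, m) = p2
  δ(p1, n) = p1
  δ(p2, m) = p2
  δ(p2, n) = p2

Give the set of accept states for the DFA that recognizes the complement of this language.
Complement accept states = All states \ Original accept states
= {p0, p1, p2} \ {p2}
{p0, p1}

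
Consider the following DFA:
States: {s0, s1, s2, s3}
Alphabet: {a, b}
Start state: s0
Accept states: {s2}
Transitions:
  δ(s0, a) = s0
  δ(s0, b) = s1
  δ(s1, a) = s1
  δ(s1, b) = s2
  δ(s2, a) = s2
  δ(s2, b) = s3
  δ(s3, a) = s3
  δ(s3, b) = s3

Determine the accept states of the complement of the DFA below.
Complement accept states = All states \ Original accept states
= {s0, s1, s2, s3} \ {s2}
{s0, s1, s3}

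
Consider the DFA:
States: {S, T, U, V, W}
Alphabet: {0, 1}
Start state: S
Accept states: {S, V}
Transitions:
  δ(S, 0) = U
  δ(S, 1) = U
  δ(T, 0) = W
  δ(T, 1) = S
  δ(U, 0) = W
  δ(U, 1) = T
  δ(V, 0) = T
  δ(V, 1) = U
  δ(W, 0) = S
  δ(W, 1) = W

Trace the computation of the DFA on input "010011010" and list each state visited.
read '0': S → U
  read '1': U → T
  read '0': T → W
  read '0': W → S
  read '1': S → U
  read '1': U → T
  read '0': T → W
  read '1': W → W
  read '0': W → S
S -> U -> T -> W -> S -> U -> T -> W -> W -> S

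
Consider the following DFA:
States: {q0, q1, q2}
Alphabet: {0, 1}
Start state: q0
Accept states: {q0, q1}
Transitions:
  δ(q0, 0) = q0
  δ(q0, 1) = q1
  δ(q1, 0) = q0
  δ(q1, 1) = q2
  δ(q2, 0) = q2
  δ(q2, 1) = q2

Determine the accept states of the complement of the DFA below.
Complement accept states = All states \ Original accept states
= {q0, q1, q2} \ {q0, q1}
{q2}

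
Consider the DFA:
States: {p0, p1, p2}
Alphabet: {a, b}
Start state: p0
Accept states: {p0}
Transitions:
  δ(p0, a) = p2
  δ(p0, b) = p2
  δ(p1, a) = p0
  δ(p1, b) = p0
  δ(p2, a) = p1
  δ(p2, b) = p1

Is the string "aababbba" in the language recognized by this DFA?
Processing string "aababbba":
  p0 --a--> p2
  p2 --a--> p1
  p1 --b--> p0
  p0 --a--> p2
  p2 --b--> p1
  p1 --b--> p0
  p0 --b--> p2
  p2 --a--> p1
Final state: p1
Accept states: {p0}
No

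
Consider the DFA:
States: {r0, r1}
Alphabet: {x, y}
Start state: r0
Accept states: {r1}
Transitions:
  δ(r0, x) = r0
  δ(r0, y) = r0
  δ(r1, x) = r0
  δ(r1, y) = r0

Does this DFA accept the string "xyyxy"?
Processing string "xyyxy":
  r0 --x--> r0
  r0 --y--> r0
  r0 --y--> r0
  r0 --x--> r0
  r0 --y--> r0
Final state: r0
Accept states: {r1}
No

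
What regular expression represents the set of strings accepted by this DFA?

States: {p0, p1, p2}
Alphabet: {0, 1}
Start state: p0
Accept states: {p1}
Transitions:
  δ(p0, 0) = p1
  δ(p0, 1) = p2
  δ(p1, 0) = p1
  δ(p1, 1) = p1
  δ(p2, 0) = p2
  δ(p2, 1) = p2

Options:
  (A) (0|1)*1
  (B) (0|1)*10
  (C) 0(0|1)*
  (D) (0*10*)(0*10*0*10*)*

Check each option against the DFA on short strings; one disagreement eliminates an option:
  (A) (0|1)*1: on '0' the DFA goes p0 → p1 and accepts (p1 ∈ Accept), but the regex does not match it → eliminate
  (B) (0|1)*10: on '0' the DFA goes p0 → p1 and accepts (p1 ∈ Accept), but the regex does not match it → eliminate
  (C) 0(0|1)*: agrees with the DFA on every string of length ≤ 6
  (D) (0*10*)(0*10*0*10*)*: on '0' the DFA goes p0 → p1 and accepts (p1 ∈ Accept), but the regex does not match it → eliminate
Only (C) is consistent with the DFA.
(C) 0(0|1)*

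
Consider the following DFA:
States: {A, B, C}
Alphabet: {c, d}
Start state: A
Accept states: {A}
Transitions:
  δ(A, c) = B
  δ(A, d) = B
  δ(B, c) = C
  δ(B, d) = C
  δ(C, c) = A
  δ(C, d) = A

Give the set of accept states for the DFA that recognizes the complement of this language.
Complement accept states = All states \ Original accept states
= {A, B, C} \ {A}
{B, C}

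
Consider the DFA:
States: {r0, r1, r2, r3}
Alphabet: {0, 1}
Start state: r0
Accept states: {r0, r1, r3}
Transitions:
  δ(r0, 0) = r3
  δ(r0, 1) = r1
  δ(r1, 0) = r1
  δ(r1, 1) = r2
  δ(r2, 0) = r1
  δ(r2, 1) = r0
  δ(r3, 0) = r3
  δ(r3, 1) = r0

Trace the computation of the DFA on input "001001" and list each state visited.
read '0': r0 → r3
  read '0': r3 → r3
  read '1': r3 → r0
  read '0': r0 → r3
  read '0': r3 → r3
  read '1': r3 → r0
r0 -> r3 -> r3 -> r0 -> r3 -> r3 -> r0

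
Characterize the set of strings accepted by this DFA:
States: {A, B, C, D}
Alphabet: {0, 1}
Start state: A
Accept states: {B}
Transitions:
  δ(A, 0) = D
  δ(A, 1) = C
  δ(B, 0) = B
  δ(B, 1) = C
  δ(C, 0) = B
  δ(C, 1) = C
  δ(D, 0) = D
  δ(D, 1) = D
Testing a few strings:
  '1' → reject
  '11' → reject
  '0001' → reject
  '0' → reject
State roles: A=no input read; B=started with 1, last symbol 0; C=started with 1, last symbol 1; D=started with 0 (dead)
All binary strings that start with 1 and end with 0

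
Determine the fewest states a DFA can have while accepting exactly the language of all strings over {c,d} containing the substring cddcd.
By Myhill–Nerode, count the distinguishable equivalence classes: 6 classes — one per longest suffix of the input that is a prefix of 'cddcd' (lengths 0 through 4), plus an absorbing 'already seen cddcd' class.
6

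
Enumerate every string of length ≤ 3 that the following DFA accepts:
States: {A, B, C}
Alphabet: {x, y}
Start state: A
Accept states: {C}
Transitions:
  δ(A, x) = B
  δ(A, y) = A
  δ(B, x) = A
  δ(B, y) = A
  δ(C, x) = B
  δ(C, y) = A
None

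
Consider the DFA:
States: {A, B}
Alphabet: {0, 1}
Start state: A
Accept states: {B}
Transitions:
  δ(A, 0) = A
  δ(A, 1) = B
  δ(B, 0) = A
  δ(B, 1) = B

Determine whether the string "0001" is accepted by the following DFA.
Processing string "0001":
  A --0--> A
  A --0--> A
  A --0--> A
  A --1--> B
Final state: B
Accept states: {B}
Yes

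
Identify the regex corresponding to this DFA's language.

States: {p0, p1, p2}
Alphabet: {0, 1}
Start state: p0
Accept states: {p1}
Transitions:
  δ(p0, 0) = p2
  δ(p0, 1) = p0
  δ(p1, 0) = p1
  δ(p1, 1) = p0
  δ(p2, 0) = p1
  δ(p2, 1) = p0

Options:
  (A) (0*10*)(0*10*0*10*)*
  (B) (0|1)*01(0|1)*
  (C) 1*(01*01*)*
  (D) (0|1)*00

Check each option against the DFA on short strings; one disagreement eliminates an option:
  (A) (0*10*)(0*10*0*10*)*: on '1' the DFA goes p0 → p0 and rejects (p0 ∉ Accept), but the regex matches it → eliminate
  (B) (0|1)*01(0|1)*: on '00' the DFA goes p0 → p2 → p1 and accepts (p1 ∈ Accept), but the regex does not match it → eliminate
  (C) 1*(01*01*)*: on ε the DFA stays in p0 and rejects (p0 ∉ Accept), but the regex matches it → eliminate
  (D) (0|1)*00: agrees with the DFA on every string of length ≤ 6
Only (D) is consistent with the DFA.
(D) (0|1)*00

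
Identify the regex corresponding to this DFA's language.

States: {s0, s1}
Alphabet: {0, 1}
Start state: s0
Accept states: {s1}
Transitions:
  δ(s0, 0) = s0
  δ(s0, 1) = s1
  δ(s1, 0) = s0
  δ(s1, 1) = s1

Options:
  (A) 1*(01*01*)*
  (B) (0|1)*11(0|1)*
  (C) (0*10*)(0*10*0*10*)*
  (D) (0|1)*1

Check each option against the DFA on short strings; one disagreement eliminates an option:
  (A) 1*(01*01*)*: on ε the DFA stays in s0 and rejects (s0 ∉ Accept), but the regex matches it → eliminate
  (B) (0|1)*11(0|1)*: on '1' the DFA goes s0 → s1 and accepts (s1 ∈ Accept), but the regex does not match it → eliminate
  (C) (0*10*)(0*10*0*10*)*: on '10' the DFA goes s0 → s1 → s0 and rejects (s0 ∉ Accept), but the regex matches it → eliminate
  (D) (0|1)*1: agrees with the DFA on every string of length ≤ 6
Only (D) is consistent with the DFA.
(D) (0|1)*1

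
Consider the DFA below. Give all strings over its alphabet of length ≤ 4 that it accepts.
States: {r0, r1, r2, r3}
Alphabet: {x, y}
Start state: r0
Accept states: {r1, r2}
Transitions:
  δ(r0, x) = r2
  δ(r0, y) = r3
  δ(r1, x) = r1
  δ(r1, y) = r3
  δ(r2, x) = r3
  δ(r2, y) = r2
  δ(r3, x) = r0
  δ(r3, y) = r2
x, xy, yy, xxy, xyy, yxx, yyy, xxxx, xxyy, xyxy, xyyy, yxxy, yxyy, yyxy, yyyy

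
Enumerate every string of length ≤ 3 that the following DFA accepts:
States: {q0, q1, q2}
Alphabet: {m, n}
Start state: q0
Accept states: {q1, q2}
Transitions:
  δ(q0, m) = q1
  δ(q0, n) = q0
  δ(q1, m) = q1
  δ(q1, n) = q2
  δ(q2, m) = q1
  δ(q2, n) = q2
m, mm, mn, nm, mmm, mmn, mnm, mnn, nmm, nmn, nnm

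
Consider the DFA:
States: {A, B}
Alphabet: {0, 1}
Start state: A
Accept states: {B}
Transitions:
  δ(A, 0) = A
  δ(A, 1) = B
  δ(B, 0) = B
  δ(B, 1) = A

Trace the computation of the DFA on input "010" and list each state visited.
read '0': A → A
  read '1': A → B
  read '0': B → B
A -> A -> B -> B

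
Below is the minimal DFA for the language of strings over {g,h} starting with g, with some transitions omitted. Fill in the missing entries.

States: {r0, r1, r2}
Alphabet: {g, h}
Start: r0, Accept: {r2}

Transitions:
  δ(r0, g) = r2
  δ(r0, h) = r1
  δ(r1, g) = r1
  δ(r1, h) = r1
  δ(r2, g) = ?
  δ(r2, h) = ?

From the language and accept set, identify what each state tracks — r0: no input read; r1: started with h (dead); r2: started with g.
Each missing δ(q, a) is the state matching the new tracked value after reading a.
δ(r2, g) = r2; δ(r2, h) = r2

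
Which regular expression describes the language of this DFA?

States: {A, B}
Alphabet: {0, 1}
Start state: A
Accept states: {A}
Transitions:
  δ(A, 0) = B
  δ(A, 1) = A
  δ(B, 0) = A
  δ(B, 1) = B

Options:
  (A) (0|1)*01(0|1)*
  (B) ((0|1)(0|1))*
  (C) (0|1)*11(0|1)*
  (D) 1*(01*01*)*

Check each option against the DFA on short strings; one disagreement eliminates an option:
  (A) (0|1)*01(0|1)*: on ε the DFA stays in A and accepts (A ∈ Accept), but the regex does not match it → eliminate
  (B) ((0|1)(0|1))*: on '1' the DFA goes A → A and accepts (A ∈ Accept), but the regex does not match it → eliminate
  (C) (0|1)*11(0|1)*: on ε the DFA stays in A and accepts (A ∈ Accept), but the regex does not match it → eliminate
  (D) 1*(01*01*)*: agrees with the DFA on every string of length ≤ 6
Only (D) is consistent with the DFA.
(D) 1*(01*01*)*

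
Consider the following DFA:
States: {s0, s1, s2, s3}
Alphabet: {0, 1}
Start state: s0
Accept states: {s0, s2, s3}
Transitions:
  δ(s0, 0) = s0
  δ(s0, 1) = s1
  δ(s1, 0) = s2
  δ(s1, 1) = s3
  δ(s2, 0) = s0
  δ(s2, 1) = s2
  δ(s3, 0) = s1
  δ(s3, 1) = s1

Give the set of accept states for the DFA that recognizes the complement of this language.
Complement accept states = All states \ Original accept states
= {s0, s1, s2, s3} \ {s0, s2, s3}
{s1}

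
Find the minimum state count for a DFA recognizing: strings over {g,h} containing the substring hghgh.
By Myhill–Nerode, count the distinguishable equivalence classes: 6 classes — one per longest suffix of the input that is a prefix of 'hghgh' (lengths 0 through 4), plus an absorbing 'already seen hghgh' class.
6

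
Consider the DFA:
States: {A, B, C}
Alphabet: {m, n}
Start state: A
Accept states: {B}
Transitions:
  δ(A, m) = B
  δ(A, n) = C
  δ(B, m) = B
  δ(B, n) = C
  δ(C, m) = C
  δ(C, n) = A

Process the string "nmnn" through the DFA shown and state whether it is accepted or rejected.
Processing string "nmnn":
  A --n--> C
  C --m--> C
  C --n--> A
  A --n--> C
Final state: C
Accept states: {B}
No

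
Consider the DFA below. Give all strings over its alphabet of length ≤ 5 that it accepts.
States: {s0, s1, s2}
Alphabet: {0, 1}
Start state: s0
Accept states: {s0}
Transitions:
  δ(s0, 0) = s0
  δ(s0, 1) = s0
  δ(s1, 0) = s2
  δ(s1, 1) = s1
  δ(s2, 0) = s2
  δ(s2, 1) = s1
ε, 0, 1, 00, 01, 10, 11, 000, 001, 010, 011, 100, 101, 110, 111, 0000, 0001, 0010, 0011, 0100, 0101, 0110, 0111, 1000, 1001, 1010, 1011, 1100, 1101, 1110, 1111, 00000, 00001, 00010, 00011, 00100, 00101, 00110, 00111, 01000, 01001, 01010, 01011, 01100, 01101, 01110, 01111, 10000, 10001, 10010, 10011, 10100, 10101, 10110, 10111, 11000, 11001, 11010, 11011, 11100, 11101, 11110, 11111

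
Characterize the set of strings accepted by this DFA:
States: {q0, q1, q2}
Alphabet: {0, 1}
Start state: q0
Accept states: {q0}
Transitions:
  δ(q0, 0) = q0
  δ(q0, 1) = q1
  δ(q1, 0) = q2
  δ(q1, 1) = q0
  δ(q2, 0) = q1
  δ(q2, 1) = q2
Testing a few strings:
  '00' → accept
  '1001' → accept
  '1' → reject
  '0' → accept
State roles: q0=value ≡ 0 (mod 3); q1=value ≡ 1 (mod 3); q2=value ≡ 2 (mod 3)
All binary strings representing a multiple of 3 (read in base 2; leading zeros allowed and ε counts as 0)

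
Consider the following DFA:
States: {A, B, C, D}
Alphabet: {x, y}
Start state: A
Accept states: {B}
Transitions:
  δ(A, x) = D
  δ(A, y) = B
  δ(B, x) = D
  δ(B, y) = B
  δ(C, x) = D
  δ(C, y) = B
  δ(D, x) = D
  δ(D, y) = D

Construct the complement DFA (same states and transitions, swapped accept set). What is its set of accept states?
Complement accept states = All states \ Original accept states
= {A, B, C, D} \ {B}
{A, C, D}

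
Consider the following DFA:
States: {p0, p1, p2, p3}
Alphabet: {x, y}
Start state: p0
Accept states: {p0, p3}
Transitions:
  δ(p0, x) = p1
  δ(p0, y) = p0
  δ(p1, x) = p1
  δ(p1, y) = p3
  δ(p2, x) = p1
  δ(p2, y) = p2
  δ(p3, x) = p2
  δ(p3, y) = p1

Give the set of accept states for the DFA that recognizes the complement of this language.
Complement accept states = All states \ Original accept states
= {p0, p1, p2, p3} \ {p0, p3}
{p1, p2}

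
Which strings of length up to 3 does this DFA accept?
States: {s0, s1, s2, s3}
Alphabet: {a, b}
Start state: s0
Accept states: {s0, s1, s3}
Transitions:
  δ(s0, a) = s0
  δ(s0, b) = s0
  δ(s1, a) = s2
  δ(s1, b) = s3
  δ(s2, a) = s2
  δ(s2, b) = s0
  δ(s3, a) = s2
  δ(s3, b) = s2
ε, a, b, aa, ab, ba, bb, aaa, aab, aba, abb, baa, bab, bba, bbb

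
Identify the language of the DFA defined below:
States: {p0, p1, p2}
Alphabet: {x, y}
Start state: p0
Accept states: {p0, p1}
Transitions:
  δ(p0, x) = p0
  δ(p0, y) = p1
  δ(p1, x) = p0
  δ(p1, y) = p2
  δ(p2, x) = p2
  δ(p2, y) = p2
Testing a few strings:
  'xxxy' → accept
  'xyx' → accept
  'y' → accept
  'xxyy' → reject
State roles: p0=last symbol not y (ok); p1=last symbol y (ok); p2=saw yy (dead)
All strings over {x,y} with no two consecutive y's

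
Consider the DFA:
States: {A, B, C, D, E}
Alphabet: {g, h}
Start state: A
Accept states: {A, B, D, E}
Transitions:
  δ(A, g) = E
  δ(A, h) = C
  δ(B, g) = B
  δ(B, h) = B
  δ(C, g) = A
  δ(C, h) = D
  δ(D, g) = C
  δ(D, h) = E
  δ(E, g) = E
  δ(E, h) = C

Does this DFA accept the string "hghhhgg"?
Processing string "hghhhgg":
  A --h--> C
  C --g--> A
  A --h--> C
  C --h--> D
  D --h--> E
  E --g--> E
  E --g--> E
Final state: E
Accept states: {A, B, D, E}
Yes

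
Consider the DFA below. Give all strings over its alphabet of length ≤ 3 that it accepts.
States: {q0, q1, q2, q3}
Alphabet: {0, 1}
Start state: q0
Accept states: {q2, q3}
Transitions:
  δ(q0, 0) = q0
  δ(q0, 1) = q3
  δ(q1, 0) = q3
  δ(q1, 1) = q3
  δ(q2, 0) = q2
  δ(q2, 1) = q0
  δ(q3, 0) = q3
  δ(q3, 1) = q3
1, 01, 10, 11, 001, 010, 011, 100, 101, 110, 111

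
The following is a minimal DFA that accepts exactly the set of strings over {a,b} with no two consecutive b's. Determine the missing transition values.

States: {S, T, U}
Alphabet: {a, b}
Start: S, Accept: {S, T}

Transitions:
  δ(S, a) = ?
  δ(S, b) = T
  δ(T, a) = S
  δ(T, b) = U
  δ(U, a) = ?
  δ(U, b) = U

From the language and accept set, identify what each state tracks — S: last symbol not b (ok); T: last symbol b (ok); U: saw bb (dead).
Each missing δ(q, a) is the state matching the new tracked value after reading a.
δ(S, a) = S; δ(U, a) = U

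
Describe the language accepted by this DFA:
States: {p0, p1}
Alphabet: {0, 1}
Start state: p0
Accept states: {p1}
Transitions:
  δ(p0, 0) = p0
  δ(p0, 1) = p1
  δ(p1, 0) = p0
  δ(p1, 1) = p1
Testing a few strings:
  '0' → reject
  '10' → reject
  '011' → accept
  '100' → reject
State roles: p0=last symbol not 1; p1=last symbol is 1
All binary strings ending with 1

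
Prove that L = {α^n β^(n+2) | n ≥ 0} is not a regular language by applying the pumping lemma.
Assume L is regular with pumping length p. Idea: pumping the α-block breaks the fixed offset of 2.
Choose s = α^p β^(p+2) ∈ L. By the pumping lemma, s = xyz with |xy| ≤ p, |y| > 0, so y = α^k with k ≥ 1. Then xy²z = α^(p+k) β^(p+2). For this to be in L we would need p+2 = (p+k)+2, i.e. k = 0, contradicting k ≥ 1. So xy²z ∉ L.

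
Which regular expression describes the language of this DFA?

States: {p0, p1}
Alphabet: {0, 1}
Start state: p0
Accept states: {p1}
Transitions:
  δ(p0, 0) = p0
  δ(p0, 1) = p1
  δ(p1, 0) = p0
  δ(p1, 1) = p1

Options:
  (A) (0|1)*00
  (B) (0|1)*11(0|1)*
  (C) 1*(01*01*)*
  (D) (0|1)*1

Check each option against the DFA on short strings; one disagreement eliminates an option:
  (A) (0|1)*00: on '1' the DFA goes p0 → p1 and accepts (p1 ∈ Accept), but the regex does not match it → eliminate
  (B) (0|1)*11(0|1)*: on '1' the DFA goes p0 → p1 and accepts (p1 ∈ Accept), but the regex does not match it → eliminate
  (C) 1*(01*01*)*: on ε the DFA stays in p0 and rejects (p0 ∉ Accept), but the regex matches it → eliminate
  (D) (0|1)*1: agrees with the DFA on every string of length ≤ 6
Only (D) is consistent with the DFA.
(D) (0|1)*1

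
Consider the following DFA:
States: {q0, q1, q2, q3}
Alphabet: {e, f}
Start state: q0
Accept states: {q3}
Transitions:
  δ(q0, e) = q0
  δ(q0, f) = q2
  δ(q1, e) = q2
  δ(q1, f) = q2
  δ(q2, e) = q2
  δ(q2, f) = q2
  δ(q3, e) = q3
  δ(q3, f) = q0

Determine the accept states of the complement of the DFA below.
Complement accept states = All states \ Original accept states
= {q0, q1, q2, q3} \ {q3}
{q0, q1, q2}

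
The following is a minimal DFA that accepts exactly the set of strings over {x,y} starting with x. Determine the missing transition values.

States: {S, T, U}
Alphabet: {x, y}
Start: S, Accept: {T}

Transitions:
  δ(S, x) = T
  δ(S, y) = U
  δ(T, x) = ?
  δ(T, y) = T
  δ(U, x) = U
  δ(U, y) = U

From the language and accept set, identify what each state tracks — S: no input read; T: started with x; U: started with y (dead).
Each missing δ(q, a) is the state matching the new tracked value after reading a.
δ(T, x) = T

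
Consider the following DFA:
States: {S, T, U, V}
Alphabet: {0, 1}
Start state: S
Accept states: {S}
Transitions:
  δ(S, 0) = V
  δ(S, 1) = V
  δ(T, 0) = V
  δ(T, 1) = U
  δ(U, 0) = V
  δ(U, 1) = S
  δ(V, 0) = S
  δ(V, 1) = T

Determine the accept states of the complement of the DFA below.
Complement accept states = All states \ Original accept states
= {S, T, U, V} \ {S}
{T, U, V}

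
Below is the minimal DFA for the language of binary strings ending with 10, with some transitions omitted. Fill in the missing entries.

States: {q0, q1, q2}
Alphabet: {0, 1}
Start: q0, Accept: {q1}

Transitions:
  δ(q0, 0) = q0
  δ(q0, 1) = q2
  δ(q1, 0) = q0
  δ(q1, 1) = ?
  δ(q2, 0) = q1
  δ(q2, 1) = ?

From the language and accept set, identify what each state tracks — q0: no suffix match; q1: suffix is 10; q2: one trailing 1.
Each missing δ(q, a) is the state matching the new tracked value after reading a.
δ(q1, 1) = q2; δ(q2, 1) = q2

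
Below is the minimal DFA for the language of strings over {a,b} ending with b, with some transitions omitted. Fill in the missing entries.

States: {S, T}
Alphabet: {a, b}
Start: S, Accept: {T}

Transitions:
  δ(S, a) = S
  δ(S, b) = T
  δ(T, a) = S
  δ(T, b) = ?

From the language and accept set, identify what each state tracks — S: last symbol not b; T: last symbol is b.
Each missing δ(q, a) is the state matching the new tracked value after reading a.
δ(T, b) = T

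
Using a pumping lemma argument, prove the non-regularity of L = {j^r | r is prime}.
Assume L is regular with pumping length p. Idea: pumping by a suitable count produces a composite length.
Let q be a prime with q ≥ p and choose s = j^q ∈ L. By the pumping lemma, s = xyz with |xy| ≤ p, |y| = k ≥ 1. Take i = q+1: |xy^(q+1)z| = q + q·k = q(1+k). Since q ≥ 2 and 1+k ≥ 2, q(1+k) is composite, so xy^(q+1)z ∉ L.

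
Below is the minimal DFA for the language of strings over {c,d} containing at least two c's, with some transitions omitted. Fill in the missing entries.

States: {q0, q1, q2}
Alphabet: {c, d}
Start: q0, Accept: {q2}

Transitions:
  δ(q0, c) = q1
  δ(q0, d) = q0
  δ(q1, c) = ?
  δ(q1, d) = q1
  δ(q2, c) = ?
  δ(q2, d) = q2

From the language and accept set, identify what each state tracks — q0: zero c's seen; q1: one c seen; q2: ≥ two c's seen.
Each missing δ(q, a) is the state matching the new tracked value after reading a.
δ(q1, c) = q2; δ(q2, c) = q2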